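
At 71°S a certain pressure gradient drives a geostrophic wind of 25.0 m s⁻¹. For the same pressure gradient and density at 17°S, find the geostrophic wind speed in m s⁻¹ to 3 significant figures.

80.8 m s⁻¹

With the same pressure gradient and density, V_g ∝ 1/f ∝ 1/sin φ.
V₂ = V₁ · sin φ₁ / sin φ₂ = 25.0 × sin 71° / sin 17°
V₂ = 25.0 × 0.9455/0.2924 = 80.8 m s⁻¹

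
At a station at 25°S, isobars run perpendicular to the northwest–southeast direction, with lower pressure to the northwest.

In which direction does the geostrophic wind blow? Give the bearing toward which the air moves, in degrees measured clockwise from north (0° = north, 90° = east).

225°

The pressure-gradient force points toward the northwest (bearing 315°).
Geostrophic balance: in the Southern Hemisphere the Coriolis force deflects motion to the left, so the geostrophic wind blows 90° to the left of the pressure-gradient force (low pressure on the right).
Rotating 315° by 90° counterclockwise gives 225° — the wind blows toward the southwest.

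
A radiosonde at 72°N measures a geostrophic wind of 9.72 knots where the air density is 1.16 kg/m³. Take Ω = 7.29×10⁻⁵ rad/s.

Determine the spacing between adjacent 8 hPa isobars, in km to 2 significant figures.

Coriolis parameter at 72°N:
f = 2Ω sin φ = 2 × 7.29×10⁻⁵ × sin 72° = 1.39×10⁻⁴ s⁻¹
Wind speed in SI: 9.72 knots = 5.00 m/s
Geostrophic balance rearranged: |∂P/∂n| = f ρ V_g
|∂P/∂n| = 1.39×10⁻⁴ × 1.16 × 5.00 = 8.04×10⁻⁴ Pa/m
Isobar spacing: Δn = ΔP/|∂P/∂n| = 800 Pa / 8.04×10⁻⁴ Pa/m = 994635 m ≈ 990 km

990 km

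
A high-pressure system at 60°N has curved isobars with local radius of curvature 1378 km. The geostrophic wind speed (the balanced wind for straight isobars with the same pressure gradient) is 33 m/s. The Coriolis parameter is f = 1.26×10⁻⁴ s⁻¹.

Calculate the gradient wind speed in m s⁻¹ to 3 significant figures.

Around a high, pressure-gradient force acts outward with centrifugal, so Coriolis balances both:
fV = (1/ρ)|∂P/∂n| + V²/R  →  V² − fR·V + fR·V_g = 0
With fR = 1.26×10⁻⁴ × 1378×10³ m = 174 m/s:
V = [fR − √((fR)² − 4 fR V_g)]/2 = [174 − √(174² − 4×174×33)]/2 = 44.3 m/s
Supergeostrophic (V > V_g = 33 m/s), as expected around a high.

44.3 m s⁻¹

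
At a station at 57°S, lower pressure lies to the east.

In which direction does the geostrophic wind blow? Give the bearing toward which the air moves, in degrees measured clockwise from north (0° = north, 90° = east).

000°

The pressure-gradient force points toward the east (bearing 090°).
Geostrophic balance: in the Southern Hemisphere the Coriolis force deflects motion to the left, so the geostrophic wind blows 90° to the left of the pressure-gradient force (low pressure on the right).
Rotating 090° by 90° counterclockwise gives 000° — the wind blows toward the north.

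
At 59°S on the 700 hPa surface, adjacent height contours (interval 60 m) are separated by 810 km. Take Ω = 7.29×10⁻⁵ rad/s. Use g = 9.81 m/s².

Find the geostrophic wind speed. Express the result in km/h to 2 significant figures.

21 km/h

Coriolis parameter at 59°S:
f = 2Ω sin φ = 2 × 7.29×10⁻⁵ × sin 59° = 1.25×10⁻⁴ s⁻¹
Height gradient: |∂Z/∂n| = 60 m / 810000 m = 7.41×10⁻⁵
On a pressure surface, geostrophic balance gives V_g = (g/f)|∂Z/∂n|:
V_g = 9.81 × 7.41×10⁻⁵ / 1.25×10⁻⁴ = 5.81 m/s
Converting: 5.81 m/s × 3.6 = 21 km/h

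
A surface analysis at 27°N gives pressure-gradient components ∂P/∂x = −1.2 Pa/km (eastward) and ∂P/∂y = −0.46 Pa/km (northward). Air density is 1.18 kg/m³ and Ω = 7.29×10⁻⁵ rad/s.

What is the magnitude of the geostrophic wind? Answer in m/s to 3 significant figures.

16.5 m/s

Coriolis parameter at 27°N:
f = 2Ω sin φ = 2 × 7.29×10⁻⁵ × sin 27° = 6.62×10⁻⁵ s⁻¹
Component geostrophic relations (x east, y north):
u_g = −(1/(fρ)) ∂P/∂y,  v_g = (1/(fρ)) ∂P/∂x
u_g = −(−0.46×10⁻³)/(6.62×10⁻⁵ × 1.18) = 5.89 m/s;  v_g = (−1.2×10⁻³)/(6.62×10⁻⁵ × 1.18) = −15.4 m/s
|V_g| = √(u_g² + v_g²) = 16.5 m/s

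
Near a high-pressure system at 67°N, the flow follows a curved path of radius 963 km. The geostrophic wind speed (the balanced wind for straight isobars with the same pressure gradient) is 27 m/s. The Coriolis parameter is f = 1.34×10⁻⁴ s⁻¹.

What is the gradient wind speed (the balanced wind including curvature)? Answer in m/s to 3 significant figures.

38.5 m/s

Around a high, pressure-gradient force acts outward with centrifugal, so Coriolis balances both:
fV = (1/ρ)|∂P/∂n| + V²/R  →  V² − fR·V + fR·V_g = 0
With fR = 1.34×10⁻⁴ × 963×10³ m = 129 m/s:
V = [fR − √((fR)² − 4 fR V_g)]/2 = [129 − √(129² − 4×129×27)]/2 = 38.5 m/s
Supergeostrophic (V > V_g = 27 m/s), as expected around a high.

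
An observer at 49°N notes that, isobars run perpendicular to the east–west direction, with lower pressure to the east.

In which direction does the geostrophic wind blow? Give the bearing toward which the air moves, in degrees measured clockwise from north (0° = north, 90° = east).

The pressure-gradient force points toward the east (bearing 090°).
Geostrophic balance: in the Northern Hemisphere the Coriolis force deflects motion to the right, so the geostrophic wind blows 90° to the right of the pressure-gradient force (low pressure on the left).
Rotating 090° by 90° clockwise gives 180° — the wind blows toward the south.

180°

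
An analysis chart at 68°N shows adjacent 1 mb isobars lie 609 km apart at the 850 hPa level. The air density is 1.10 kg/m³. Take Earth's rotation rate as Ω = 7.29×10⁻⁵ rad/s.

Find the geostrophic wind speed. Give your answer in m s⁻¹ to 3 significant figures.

Coriolis parameter at 68°N:
f = 2Ω sin φ = 2 × 7.29×10⁻⁵ × sin 68° = 1.35×10⁻⁴ s⁻¹
Pressure gradient: |∂P/∂n| = 100 Pa / 609000 m = 1.64×10⁻⁴ Pa/m
Geostrophic balance (pressure-gradient force = Coriolis force):
V_g = (1/(fρ)) |∂P/∂n| = 1.64×10⁻⁴ / (1.35×10⁻⁴ × 1.10) = 1.10 m/s

1.10 m s⁻¹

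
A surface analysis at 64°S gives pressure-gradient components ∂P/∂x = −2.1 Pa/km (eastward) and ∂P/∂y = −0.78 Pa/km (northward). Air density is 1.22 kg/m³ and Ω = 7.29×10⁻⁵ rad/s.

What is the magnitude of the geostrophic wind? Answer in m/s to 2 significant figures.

14 m/s

Coriolis parameter at 64°S:
f = 2Ω sin φ = 2 × 7.29×10⁻⁵ × sin 64° = 1.31×10⁻⁴ s⁻¹
In the Southern Hemisphere f is negative: f = −1.31×10⁻⁴ s⁻¹.
Component geostrophic relations (x east, y north):
u_g = −(1/(fρ)) ∂P/∂y,  v_g = (1/(fρ)) ∂P/∂x
u_g = −(−0.78×10⁻³)/(−1.31×10⁻⁴ × 1.22) = −4.88 m/s;  v_g = (−2.1×10⁻³)/(−1.31×10⁻⁴ × 1.22) = 13.1 m/s
|V_g| = √(u_g² + v_g²) = 14.0 m/s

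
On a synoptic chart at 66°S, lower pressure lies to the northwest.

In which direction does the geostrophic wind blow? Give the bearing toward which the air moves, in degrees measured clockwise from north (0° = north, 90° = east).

225°

The pressure-gradient force points toward the northwest (bearing 315°).
Geostrophic balance: in the Southern Hemisphere the Coriolis force deflects motion to the left, so the geostrophic wind blows 90° to the left of the pressure-gradient force (low pressure on the right).
Rotating 315° by 90° counterclockwise gives 225° — the wind blows toward the southwest.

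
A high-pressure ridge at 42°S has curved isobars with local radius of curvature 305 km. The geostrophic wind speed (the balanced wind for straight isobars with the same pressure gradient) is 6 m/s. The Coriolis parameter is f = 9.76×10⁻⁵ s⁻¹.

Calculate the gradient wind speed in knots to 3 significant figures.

Around a high, pressure-gradient force acts outward with centrifugal, so Coriolis balances both:
fV = (1/ρ)|∂P/∂n| + V²/R  →  V² − fR·V + fR·V_g = 0
With fR = 9.76×10⁻⁵ × 305×10³ m = 29.8 m/s:
V = [fR − √((fR)² − 4 fR V_g)]/2 = [29.8 − √(29.8² − 4×29.8×6)]/2 = 8.33 m/s
Supergeostrophic (V > V_g = 6 m/s), as expected around a high.
Converting: 8.33 m/s × 1.944 = 16.2 knots

16.2 knots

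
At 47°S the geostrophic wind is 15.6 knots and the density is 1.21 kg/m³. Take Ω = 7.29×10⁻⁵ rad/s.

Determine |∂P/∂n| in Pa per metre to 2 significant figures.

1.0×10⁻³ Pa/m

Coriolis parameter at 47°S:
f = 2Ω sin φ = 2 × 7.29×10⁻⁵ × sin 47° = 1.07×10⁻⁴ s⁻¹
Wind speed in SI: 15.6 knots = 8.03 m/s
Geostrophic balance rearranged: |∂P/∂n| = f ρ V_g
|∂P/∂n| = 1.07×10⁻⁴ × 1.21 × 8.03 = 1.04×10⁻³ Pa/m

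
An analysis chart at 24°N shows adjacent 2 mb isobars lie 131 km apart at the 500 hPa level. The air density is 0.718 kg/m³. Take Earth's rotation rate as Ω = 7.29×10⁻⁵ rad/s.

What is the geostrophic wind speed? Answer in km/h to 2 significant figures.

130 km/h

Coriolis parameter at 24°N:
f = 2Ω sin φ = 2 × 7.29×10⁻⁵ × sin 24° = 5.93×10⁻⁵ s⁻¹
Pressure gradient: |∂P/∂n| = 200 Pa / 131000 m = 1.53×10⁻³ Pa/m
Geostrophic balance (pressure-gradient force = Coriolis force):
V_g = (1/(fρ)) |∂P/∂n| = 1.53×10⁻³ / (5.93×10⁻⁵ × 0.718) = 35.9 m/s
Converting: 35.9 m/s × 3.6 = 130 km/h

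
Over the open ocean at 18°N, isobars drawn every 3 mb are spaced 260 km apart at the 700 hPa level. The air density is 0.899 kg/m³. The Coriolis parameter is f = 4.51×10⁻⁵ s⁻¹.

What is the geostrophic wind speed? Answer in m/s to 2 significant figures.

Pressure gradient: |∂P/∂n| = 300 Pa / 260000 m = 1.15×10⁻³ Pa/m
Geostrophic balance (pressure-gradient force = Coriolis force):
V_g = (1/(fρ)) |∂P/∂n| = 1.15×10⁻³ / (4.51×10⁻⁵ × 0.899) = 28.5 m/s

28 m/s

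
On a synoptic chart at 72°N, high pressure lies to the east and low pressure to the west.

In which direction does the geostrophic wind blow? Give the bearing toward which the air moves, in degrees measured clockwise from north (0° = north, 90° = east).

000°

The pressure-gradient force points toward the west (bearing 270°).
Geostrophic balance: in the Northern Hemisphere the Coriolis force deflects motion to the right, so the geostrophic wind blows 90° to the right of the pressure-gradient force (low pressure on the left).
Rotating 270° by 90° clockwise gives 000° — the wind blows toward the north.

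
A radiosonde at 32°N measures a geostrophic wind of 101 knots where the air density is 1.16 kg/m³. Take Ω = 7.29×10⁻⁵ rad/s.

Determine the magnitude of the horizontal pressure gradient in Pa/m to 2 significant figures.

4.7×10⁻³ Pa/m

Coriolis parameter at 32°N:
f = 2Ω sin φ = 2 × 7.29×10⁻⁵ × sin 32° = 7.73×10⁻⁵ s⁻¹
Wind speed in SI: 101 knots = 52.0 m/s
Geostrophic balance rearranged: |∂P/∂n| = f ρ V_g
|∂P/∂n| = 7.73×10⁻⁵ × 1.16 × 52.0 = 4.66×10⁻³ Pa/m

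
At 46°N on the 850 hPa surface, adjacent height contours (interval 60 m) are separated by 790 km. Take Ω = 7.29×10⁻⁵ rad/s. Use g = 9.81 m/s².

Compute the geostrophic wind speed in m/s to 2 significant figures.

Coriolis parameter at 46°N:
f = 2Ω sin φ = 2 × 7.29×10⁻⁵ × sin 46° = 1.05×10⁻⁴ s⁻¹
Height gradient: |∂Z/∂n| = 60 m / 790000 m = 7.59×10⁻⁵
On a pressure surface, geostrophic balance gives V_g = (g/f)|∂Z/∂n|:
V_g = 9.81 × 7.59×10⁻⁵ / 1.05×10⁻⁴ = 7.10 m/s

7.1 m/s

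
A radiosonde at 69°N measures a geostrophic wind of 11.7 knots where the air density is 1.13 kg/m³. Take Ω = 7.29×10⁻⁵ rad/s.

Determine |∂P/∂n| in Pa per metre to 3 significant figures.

9.26×10⁻⁴ Pa/m

Coriolis parameter at 69°N:
f = 2Ω sin φ = 2 × 7.29×10⁻⁵ × sin 69° = 1.36×10⁻⁴ s⁻¹
Wind speed in SI: 11.7 knots = 6.02 m/s
Geostrophic balance rearranged: |∂P/∂n| = f ρ V_g
|∂P/∂n| = 1.36×10⁻⁴ × 1.13 × 6.02 = 9.26×10⁻⁴ Pa/m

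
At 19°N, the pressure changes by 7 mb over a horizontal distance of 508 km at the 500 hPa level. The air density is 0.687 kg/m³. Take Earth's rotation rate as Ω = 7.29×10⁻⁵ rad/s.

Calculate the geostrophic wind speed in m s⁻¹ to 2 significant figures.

42 m s⁻¹

Coriolis parameter at 19°N:
f = 2Ω sin φ = 2 × 7.29×10⁻⁵ × sin 19° = 4.75×10⁻⁵ s⁻¹
Pressure gradient: |∂P/∂n| = 700 Pa / 508000 m = 1.38×10⁻³ Pa/m
Geostrophic balance (pressure-gradient force = Coriolis force):
V_g = (1/(fρ)) |∂P/∂n| = 1.38×10⁻³ / (4.75×10⁻⁵ × 0.687) = 42.3 m/s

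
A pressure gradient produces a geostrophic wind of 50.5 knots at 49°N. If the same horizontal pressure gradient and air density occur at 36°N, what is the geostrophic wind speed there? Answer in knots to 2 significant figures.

With the same pressure gradient and density, V_g ∝ 1/f ∝ 1/sin φ.
V₂ = V₁ · sin φ₁ / sin φ₂ = 50.5 × sin 49° / sin 36°
V₂ = 50.5 × 0.7547/0.5878 = 65 knots

65 knots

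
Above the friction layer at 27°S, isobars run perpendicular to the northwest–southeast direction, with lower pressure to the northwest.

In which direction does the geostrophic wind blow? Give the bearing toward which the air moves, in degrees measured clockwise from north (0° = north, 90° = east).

The pressure-gradient force points toward the northwest (bearing 315°).
Geostrophic balance: in the Southern Hemisphere the Coriolis force deflects motion to the left, so the geostrophic wind blows 90° to the left of the pressure-gradient force (low pressure on the right).
Rotating 315° by 90° counterclockwise gives 225° — the wind blows toward the southwest.

225°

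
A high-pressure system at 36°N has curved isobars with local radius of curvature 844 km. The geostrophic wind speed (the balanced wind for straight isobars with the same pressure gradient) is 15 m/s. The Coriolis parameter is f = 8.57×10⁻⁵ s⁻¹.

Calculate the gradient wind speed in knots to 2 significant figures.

Around a high, pressure-gradient force acts outward with centrifugal, so Coriolis balances both:
fV = (1/ρ)|∂P/∂n| + V²/R  →  V² − fR·V + fR·V_g = 0
With fR = 8.57×10⁻⁵ × 844×10³ m = 72.3 m/s:
V = [fR − √((fR)² − 4 fR V_g)]/2 = [72.3 − √(72.3² − 4×72.3×15)]/2 = 21.2 m/s
Supergeostrophic (V > V_g = 15 m/s), as expected around a high.
Converting: 21.2 m/s × 1.944 = 41 knots

41 knots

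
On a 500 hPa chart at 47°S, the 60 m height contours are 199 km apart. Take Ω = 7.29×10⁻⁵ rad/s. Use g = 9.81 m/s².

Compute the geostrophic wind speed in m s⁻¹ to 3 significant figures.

27.7 m s⁻¹

Coriolis parameter at 47°S:
f = 2Ω sin φ = 2 × 7.29×10⁻⁵ × sin 47° = 1.07×10⁻⁴ s⁻¹
Height gradient: |∂Z/∂n| = 60 m / 199000 m = 3.02×10⁻⁴
On a pressure surface, geostrophic balance gives V_g = (g/f)|∂Z/∂n|:
V_g = 9.81 × 3.02×10⁻⁴ / 1.07×10⁻⁴ = 27.7 m/s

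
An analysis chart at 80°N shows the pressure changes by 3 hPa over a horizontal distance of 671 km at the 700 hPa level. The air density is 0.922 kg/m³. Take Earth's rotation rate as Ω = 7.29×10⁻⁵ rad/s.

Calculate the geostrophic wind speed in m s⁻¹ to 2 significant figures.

Coriolis parameter at 80°N:
f = 2Ω sin φ = 2 × 7.29×10⁻⁵ × sin 80° = 1.44×10⁻⁴ s⁻¹
Pressure gradient: |∂P/∂n| = 300 Pa / 671000 m = 4.47×10⁻⁴ Pa/m
Geostrophic balance (pressure-gradient force = Coriolis force):
V_g = (1/(fρ)) |∂P/∂n| = 4.47×10⁻⁴ / (1.44×10⁻⁴ × 0.922) = 3.38 m/s

3.4 m s⁻¹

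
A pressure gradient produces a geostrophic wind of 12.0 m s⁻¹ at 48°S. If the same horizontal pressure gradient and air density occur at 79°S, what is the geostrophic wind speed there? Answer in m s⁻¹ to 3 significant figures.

With the same pressure gradient and density, V_g ∝ 1/f ∝ 1/sin φ.
V₂ = V₁ · sin φ₁ / sin φ₂ = 12.0 × sin 48° / sin 79°
V₂ = 12.0 × 0.7431/0.9816 = 9.08 m s⁻¹

9.08 m s⁻¹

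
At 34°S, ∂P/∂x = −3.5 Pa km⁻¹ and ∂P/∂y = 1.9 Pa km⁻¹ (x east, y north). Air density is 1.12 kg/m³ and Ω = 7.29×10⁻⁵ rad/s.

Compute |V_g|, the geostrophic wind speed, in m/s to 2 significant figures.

44 m/s

Coriolis parameter at 34°S:
f = 2Ω sin φ = 2 × 7.29×10⁻⁵ × sin 34° = 8.15×10⁻⁵ s⁻¹
In the Southern Hemisphere f is negative: f = −8.15×10⁻⁵ s⁻¹.
Component geostrophic relations (x east, y north):
u_g = −(1/(fρ)) ∂P/∂y,  v_g = (1/(fρ)) ∂P/∂x
u_g = −(1.9×10⁻³)/(−8.15×10⁻⁵ × 1.12) = 20.8 m/s;  v_g = (−3.5×10⁻³)/(−8.15×10⁻⁵ × 1.12) = 38.3 m/s
|V_g| = √(u_g² + v_g²) = 43.6 m/s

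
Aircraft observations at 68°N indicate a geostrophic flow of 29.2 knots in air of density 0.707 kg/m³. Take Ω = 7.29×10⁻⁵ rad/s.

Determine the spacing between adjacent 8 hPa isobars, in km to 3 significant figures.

Coriolis parameter at 68°N:
f = 2Ω sin φ = 2 × 7.29×10⁻⁵ × sin 68° = 1.35×10⁻⁴ s⁻¹
Wind speed in SI: 29.2 knots = 15.0 m/s
Geostrophic balance rearranged: |∂P/∂n| = f ρ V_g
|∂P/∂n| = 1.35×10⁻⁴ × 0.707 × 15.0 = 1.44×10⁻³ Pa/m
Isobar spacing: Δn = ΔP/|∂P/∂n| = 800 Pa / 1.44×10⁻³ Pa/m = 557219 m ≈ 557 km

557 km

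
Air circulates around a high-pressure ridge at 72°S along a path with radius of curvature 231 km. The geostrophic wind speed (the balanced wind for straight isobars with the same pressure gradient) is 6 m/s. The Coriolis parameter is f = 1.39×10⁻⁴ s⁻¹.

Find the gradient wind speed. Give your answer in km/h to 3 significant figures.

28.8 km/h

Around a high, pressure-gradient force acts outward with centrifugal, so Coriolis balances both:
fV = (1/ρ)|∂P/∂n| + V²/R  →  V² − fR·V + fR·V_g = 0
With fR = 1.39×10⁻⁴ × 231×10³ m = 32.1 m/s:
V = [fR − √((fR)² − 4 fR V_g)]/2 = [32.1 − √(32.1² − 4×32.1×6)]/2 = 7.99 m/s
Supergeostrophic (V > V_g = 6 m/s), as expected around a high.
Converting: 7.99 m/s × 3.6 = 28.8 km/h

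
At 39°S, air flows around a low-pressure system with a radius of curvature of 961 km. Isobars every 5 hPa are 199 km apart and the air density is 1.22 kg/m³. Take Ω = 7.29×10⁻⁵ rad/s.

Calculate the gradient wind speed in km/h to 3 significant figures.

66.8 km/h

Coriolis parameter at 39°S:
f = 2Ω sin φ = 2 × 7.29×10⁻⁵ × sin 39° = 9.18×10⁻⁵ s⁻¹
Pressure gradient: |∂P/∂n| = 500 Pa / 199000 m = 2.51×10⁻³ Pa/m
Geostrophic speed: V_g = |∂P/∂n|/(fρ) = 2.51×10⁻³/(9.18×10⁻⁵ × 1.22) = 22.4 m/s
Around a low, centrifugal force acts outward with Coriolis, so pressure-gradient force balances both:
(1/ρ)|∂P/∂n| = fV + V²/R  →  V² + fR·V − fR·V_g = 0
With fR = 9.18×10⁻⁵ × 961×10³ m = 88.2 m/s:
V = [−fR + √((fR)² + 4 fR V_g)]/2 = [−88.2 + √(88.2² + 4×88.2×22.4)]/2 = 18.5 m/s
Subgeostrophic (V < V_g = 22.4 m/s), as expected around a low.
Converting: 18.5 m/s × 3.6 = 66.8 km/h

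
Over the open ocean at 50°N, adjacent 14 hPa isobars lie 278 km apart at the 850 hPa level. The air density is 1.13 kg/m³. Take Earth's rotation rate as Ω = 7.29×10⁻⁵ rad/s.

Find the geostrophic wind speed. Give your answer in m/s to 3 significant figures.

39.9 m/s

Coriolis parameter at 50°N:
f = 2Ω sin φ = 2 × 7.29×10⁻⁵ × sin 50° = 1.12×10⁻⁴ s⁻¹
Pressure gradient: |∂P/∂n| = 1400 Pa / 278000 m = 5.04×10⁻³ Pa/m
Geostrophic balance (pressure-gradient force = Coriolis force):
V_g = (1/(fρ)) |∂P/∂n| = 5.04×10⁻³ / (1.12×10⁻⁴ × 1.13) = 39.9 m/s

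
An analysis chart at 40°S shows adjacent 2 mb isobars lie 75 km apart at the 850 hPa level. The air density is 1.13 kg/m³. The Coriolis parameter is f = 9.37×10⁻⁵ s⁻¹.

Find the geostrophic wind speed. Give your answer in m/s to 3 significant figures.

25.2 m/s

Pressure gradient: |∂P/∂n| = 200 Pa / 75000 m = 2.67×10⁻³ Pa/m
Geostrophic balance (pressure-gradient force = Coriolis force):
V_g = (1/(fρ)) |∂P/∂n| = 2.67×10⁻³ / (9.37×10⁻⁵ × 1.13) = 25.2 m/s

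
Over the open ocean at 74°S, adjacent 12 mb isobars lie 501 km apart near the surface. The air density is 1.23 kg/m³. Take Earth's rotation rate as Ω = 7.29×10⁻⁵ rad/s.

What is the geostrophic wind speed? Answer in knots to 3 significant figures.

Coriolis parameter at 74°S:
f = 2Ω sin φ = 2 × 7.29×10⁻⁵ × sin 74° = 1.40×10⁻⁴ s⁻¹
Pressure gradient: |∂P/∂n| = 1200 Pa / 501000 m = 2.40×10⁻³ Pa/m
Geostrophic balance (pressure-gradient force = Coriolis force):
V_g = (1/(fρ)) |∂P/∂n| = 2.40×10⁻³ / (1.40×10⁻⁴ × 1.23) = 13.9 m/s
Converting: 13.9 m/s × 1.944 = 27.0 knots

27.0 knots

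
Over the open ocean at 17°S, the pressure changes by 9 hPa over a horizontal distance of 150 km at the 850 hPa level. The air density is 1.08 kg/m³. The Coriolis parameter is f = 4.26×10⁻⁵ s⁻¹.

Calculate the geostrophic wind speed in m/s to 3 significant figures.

130 m/s

Pressure gradient: |∂P/∂n| = 900 Pa / 150000 m = 6.00×10⁻³ Pa/m
Geostrophic balance (pressure-gradient force = Coriolis force):
V_g = (1/(fρ)) |∂P/∂n| = 6.00×10⁻³ / (4.26×10⁻⁵ × 1.08) = 130 m/s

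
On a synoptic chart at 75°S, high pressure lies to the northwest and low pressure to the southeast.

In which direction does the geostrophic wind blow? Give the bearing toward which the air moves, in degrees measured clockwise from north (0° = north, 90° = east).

045°

The pressure-gradient force points toward the southeast (bearing 135°).
Geostrophic balance: in the Southern Hemisphere the Coriolis force deflects motion to the left, so the geostrophic wind blows 90° to the left of the pressure-gradient force (low pressure on the right).
Rotating 135° by 90° counterclockwise gives 045° — the wind blows toward the northeast.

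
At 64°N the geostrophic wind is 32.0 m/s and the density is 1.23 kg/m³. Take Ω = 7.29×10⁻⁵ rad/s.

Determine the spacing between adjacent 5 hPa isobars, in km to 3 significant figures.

96.9 km

Coriolis parameter at 64°N:
f = 2Ω sin φ = 2 × 7.29×10⁻⁵ × sin 64° = 1.31×10⁻⁴ s⁻¹
Geostrophic balance rearranged: |∂P/∂n| = f ρ V_g
|∂P/∂n| = 1.31×10⁻⁴ × 1.23 × 32.0 = 5.16×10⁻³ Pa/m
Isobar spacing: Δn = ΔP/|∂P/∂n| = 500 Pa / 5.16×10⁻³ Pa/m = 96939 m ≈ 96.9 km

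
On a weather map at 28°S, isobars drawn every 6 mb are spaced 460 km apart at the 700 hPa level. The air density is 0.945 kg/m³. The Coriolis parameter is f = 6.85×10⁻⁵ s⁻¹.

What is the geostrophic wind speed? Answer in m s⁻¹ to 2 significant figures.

Pressure gradient: |∂P/∂n| = 600 Pa / 460000 m = 1.30×10⁻³ Pa/m
Geostrophic balance (pressure-gradient force = Coriolis force):
V_g = (1/(fρ)) |∂P/∂n| = 1.30×10⁻³ / (6.85×10⁻⁵ × 0.945) = 20.1 m/s

20 m s⁻¹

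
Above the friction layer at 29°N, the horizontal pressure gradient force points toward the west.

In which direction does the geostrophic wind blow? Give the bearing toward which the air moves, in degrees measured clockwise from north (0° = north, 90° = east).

000°

The pressure-gradient force points toward the west (bearing 270°).
Geostrophic balance: in the Northern Hemisphere the Coriolis force deflects motion to the right, so the geostrophic wind blows 90° to the right of the pressure-gradient force (low pressure on the left).
Rotating 270° by 90° clockwise gives 000° — the wind blows toward the north.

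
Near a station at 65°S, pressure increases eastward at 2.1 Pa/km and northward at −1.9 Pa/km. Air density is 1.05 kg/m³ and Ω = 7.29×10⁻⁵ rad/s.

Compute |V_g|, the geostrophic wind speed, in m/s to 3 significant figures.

Coriolis parameter at 65°S:
f = 2Ω sin φ = 2 × 7.29×10⁻⁵ × sin 65° = 1.32×10⁻⁴ s⁻¹
In the Southern Hemisphere f is negative: f = −1.32×10⁻⁴ s⁻¹.
Component geostrophic relations (x east, y north):
u_g = −(1/(fρ)) ∂P/∂y,  v_g = (1/(fρ)) ∂P/∂x
u_g = −(−1.9×10⁻³)/(−1.32×10⁻⁴ × 1.05) = −13.7 m/s;  v_g = (2.1×10⁻³)/(−1.32×10⁻⁴ × 1.05) = −15.1 m/s
|V_g| = √(u_g² + v_g²) = 20.4 m/s

20.4 m/s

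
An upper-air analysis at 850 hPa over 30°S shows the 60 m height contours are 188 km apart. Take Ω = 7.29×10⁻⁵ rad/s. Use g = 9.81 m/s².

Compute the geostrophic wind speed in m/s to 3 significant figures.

42.9 m/s

Coriolis parameter at 30°S:
f = 2Ω sin φ = 2 × 7.29×10⁻⁵ × sin 30° = 7.29×10⁻⁵ s⁻¹
Height gradient: |∂Z/∂n| = 60 m / 188000 m = 3.19×10⁻⁴
On a pressure surface, geostrophic balance gives V_g = (g/f)|∂Z/∂n|:
V_g = 9.81 × 3.19×10⁻⁴ / 7.29×10⁻⁵ = 42.9 m/s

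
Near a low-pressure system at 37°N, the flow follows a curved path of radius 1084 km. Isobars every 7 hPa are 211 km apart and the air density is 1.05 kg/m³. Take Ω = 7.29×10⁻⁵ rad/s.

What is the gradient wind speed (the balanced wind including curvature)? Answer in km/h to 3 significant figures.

100 km/h

Coriolis parameter at 37°N:
f = 2Ω sin φ = 2 × 7.29×10⁻⁵ × sin 37° = 8.77×10⁻⁵ s⁻¹
Pressure gradient: |∂P/∂n| = 700 Pa / 211000 m = 3.32×10⁻³ Pa/m
Geostrophic speed: V_g = |∂P/∂n|/(fρ) = 3.32×10⁻³/(8.77×10⁻⁵ × 1.05) = 36.0 m/s
Around a low, centrifugal force acts outward with Coriolis, so pressure-gradient force balances both:
(1/ρ)|∂P/∂n| = fV + V²/R  →  V² + fR·V − fR·V_g = 0
With fR = 8.77×10⁻⁵ × 1084×10³ m = 95.1 m/s:
V = [−fR + √((fR)² + 4 fR V_g)]/2 = [−95.1 + √(95.1² + 4×95.1×36)]/2 = 27.9 m/s
Subgeostrophic (V < V_g = 36 m/s), as expected around a low.
Converting: 27.9 m/s × 3.6 = 100 km/h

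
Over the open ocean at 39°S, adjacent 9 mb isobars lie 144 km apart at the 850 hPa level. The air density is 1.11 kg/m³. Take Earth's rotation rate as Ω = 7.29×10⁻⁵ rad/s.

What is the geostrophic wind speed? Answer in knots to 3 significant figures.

119 knots

Coriolis parameter at 39°S:
f = 2Ω sin φ = 2 × 7.29×10⁻⁵ × sin 39° = 9.18×10⁻⁵ s⁻¹
Pressure gradient: |∂P/∂n| = 900 Pa / 144000 m = 6.25×10⁻³ Pa/m
Geostrophic balance (pressure-gradient force = Coriolis force):
V_g = (1/(fρ)) |∂P/∂n| = 6.25×10⁻³ / (9.18×10⁻⁵ × 1.11) = 61.4 m/s
Converting: 61.4 m/s × 1.944 = 119 knots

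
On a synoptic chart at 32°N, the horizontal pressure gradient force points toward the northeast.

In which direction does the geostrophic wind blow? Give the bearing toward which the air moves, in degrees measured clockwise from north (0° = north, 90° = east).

The pressure-gradient force points toward the northeast (bearing 045°).
Geostrophic balance: in the Northern Hemisphere the Coriolis force deflects motion to the right, so the geostrophic wind blows 90° to the right of the pressure-gradient force (low pressure on the left).
Rotating 045° by 90° clockwise gives 135° — the wind blows toward the southeast.

135°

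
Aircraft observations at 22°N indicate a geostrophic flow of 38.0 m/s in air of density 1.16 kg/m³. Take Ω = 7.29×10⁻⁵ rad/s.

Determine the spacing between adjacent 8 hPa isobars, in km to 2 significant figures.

330 km

Coriolis parameter at 22°N:
f = 2Ω sin φ = 2 × 7.29×10⁻⁵ × sin 22° = 5.46×10⁻⁵ s⁻¹
Geostrophic balance rearranged: |∂P/∂n| = f ρ V_g
|∂P/∂n| = 5.46×10⁻⁵ × 1.16 × 38.0 = 2.41×10⁻³ Pa/m
Isobar spacing: Δn = ΔP/|∂P/∂n| = 800 Pa / 2.41×10⁻³ Pa/m = 332289 m ≈ 330 km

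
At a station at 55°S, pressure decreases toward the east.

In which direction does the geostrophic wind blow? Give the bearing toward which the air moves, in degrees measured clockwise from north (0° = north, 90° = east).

The pressure-gradient force points toward the east (bearing 090°).
Geostrophic balance: in the Southern Hemisphere the Coriolis force deflects motion to the left, so the geostrophic wind blows 90° to the left of the pressure-gradient force (low pressure on the right).
Rotating 090° by 90° counterclockwise gives 000° — the wind blows toward the north.

000°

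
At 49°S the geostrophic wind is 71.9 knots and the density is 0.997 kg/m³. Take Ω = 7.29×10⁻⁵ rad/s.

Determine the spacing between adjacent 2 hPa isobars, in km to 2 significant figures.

49 km

Coriolis parameter at 49°S:
f = 2Ω sin φ = 2 × 7.29×10⁻⁵ × sin 49° = 1.10×10⁻⁴ s⁻¹
Wind speed in SI: 71.9 knots = 37.0 m/s
Geostrophic balance rearranged: |∂P/∂n| = f ρ V_g
|∂P/∂n| = 1.10×10⁻⁴ × 0.997 × 37.0 = 4.06×10⁻³ Pa/m
Isobar spacing: Δn = ΔP/|∂P/∂n| = 200 Pa / 4.06×10⁻³ Pa/m = 49287 m ≈ 49 km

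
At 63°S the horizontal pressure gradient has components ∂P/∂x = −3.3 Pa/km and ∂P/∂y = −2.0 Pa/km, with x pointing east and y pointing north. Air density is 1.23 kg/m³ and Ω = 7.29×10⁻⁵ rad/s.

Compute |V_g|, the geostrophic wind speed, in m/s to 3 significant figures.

Coriolis parameter at 63°S:
f = 2Ω sin φ = 2 × 7.29×10⁻⁵ × sin 63° = 1.30×10⁻⁴ s⁻¹
In the Southern Hemisphere f is negative: f = −1.30×10⁻⁴ s⁻¹.
Component geostrophic relations (x east, y north):
u_g = −(1/(fρ)) ∂P/∂y,  v_g = (1/(fρ)) ∂P/∂x
u_g = −(−2.0×10⁻³)/(−1.30×10⁻⁴ × 1.23) = −12.5 m/s;  v_g = (−3.3×10⁻³)/(−1.30×10⁻⁴ × 1.23) = 20.7 m/s
|V_g| = √(u_g² + v_g²) = 24.1 m/s

24.1 m/s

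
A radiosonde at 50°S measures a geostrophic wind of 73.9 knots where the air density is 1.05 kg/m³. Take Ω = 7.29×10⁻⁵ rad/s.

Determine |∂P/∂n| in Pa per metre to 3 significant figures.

4.46×10⁻³ Pa/m

Coriolis parameter at 50°S:
f = 2Ω sin φ = 2 × 7.29×10⁻⁵ × sin 50° = 1.12×10⁻⁴ s⁻¹
Wind speed in SI: 73.9 knots = 38.0 m/s
Geostrophic balance rearranged: |∂P/∂n| = f ρ V_g
|∂P/∂n| = 1.12×10⁻⁴ × 1.05 × 38.0 = 4.46×10⁻³ Pa/m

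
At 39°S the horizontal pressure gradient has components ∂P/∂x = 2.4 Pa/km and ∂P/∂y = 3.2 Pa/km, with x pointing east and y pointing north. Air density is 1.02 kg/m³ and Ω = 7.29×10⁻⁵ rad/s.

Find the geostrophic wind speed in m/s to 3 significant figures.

Coriolis parameter at 39°S:
f = 2Ω sin φ = 2 × 7.29×10⁻⁵ × sin 39° = 9.18×10⁻⁵ s⁻¹
In the Southern Hemisphere f is negative: f = −9.18×10⁻⁵ s⁻¹.
Component geostrophic relations (x east, y north):
u_g = −(1/(fρ)) ∂P/∂y,  v_g = (1/(fρ)) ∂P/∂x
u_g = −(3.2×10⁻³)/(−9.18×10⁻⁵ × 1.02) = 34.2 m/s;  v_g = (2.4×10⁻³)/(−9.18×10⁻⁵ × 1.02) = −25.6 m/s
|V_g| = √(u_g² + v_g²) = 42.7 m/s

42.7 m/s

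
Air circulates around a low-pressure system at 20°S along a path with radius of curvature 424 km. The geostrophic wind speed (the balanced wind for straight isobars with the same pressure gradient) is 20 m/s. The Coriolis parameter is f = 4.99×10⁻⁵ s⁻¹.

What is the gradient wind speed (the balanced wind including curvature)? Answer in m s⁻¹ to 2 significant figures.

Around a low, centrifugal force acts outward with Coriolis, so pressure-gradient force balances both:
(1/ρ)|∂P/∂n| = fV + V²/R  →  V² + fR·V − fR·V_g = 0
With fR = 4.99×10⁻⁵ × 424×10³ m = 21.2 m/s:
V = [−fR + √((fR)² + 4 fR V_g)]/2 = [−21.2 + √(21.2² + 4×21.2×20)]/2 = 12.6 m/s
Subgeostrophic (V < V_g = 20 m/s), as expected around a low.

13 m s⁻¹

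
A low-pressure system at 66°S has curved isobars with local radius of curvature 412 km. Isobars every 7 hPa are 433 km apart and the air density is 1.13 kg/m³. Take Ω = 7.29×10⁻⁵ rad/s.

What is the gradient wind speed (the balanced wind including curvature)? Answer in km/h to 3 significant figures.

Coriolis parameter at 66°S:
f = 2Ω sin φ = 2 × 7.29×10⁻⁵ × sin 66° = 1.33×10⁻⁴ s⁻¹
Pressure gradient: |∂P/∂n| = 700 Pa / 433000 m = 1.62×10⁻³ Pa/m
Geostrophic speed: V_g = |∂P/∂n|/(fρ) = 1.62×10⁻³/(1.33×10⁻⁴ × 1.13) = 10.7 m/s
Around a low, centrifugal force acts outward with Coriolis, so pressure-gradient force balances both:
(1/ρ)|∂P/∂n| = fV + V²/R  →  V² + fR·V − fR·V_g = 0
With fR = 1.33×10⁻⁴ × 412×10³ m = 54.9 m/s:
V = [−fR + √((fR)² + 4 fR V_g)]/2 = [−54.9 + √(54.9² + 4×54.9×10.7)]/2 = 9.2 m/s
Subgeostrophic (V < V_g = 10.7 m/s), as expected around a low.
Converting: 9.2 m/s × 3.6 = 33.1 km/h

33.1 km/h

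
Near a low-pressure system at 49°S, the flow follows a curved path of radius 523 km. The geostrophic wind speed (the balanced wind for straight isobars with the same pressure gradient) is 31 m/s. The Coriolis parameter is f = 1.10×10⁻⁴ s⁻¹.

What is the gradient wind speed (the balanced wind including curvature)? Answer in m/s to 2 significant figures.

Around a low, centrifugal force acts outward with Coriolis, so pressure-gradient force balances both:
(1/ρ)|∂P/∂n| = fV + V²/R  →  V² + fR·V − fR·V_g = 0
With fR = 1.10×10⁻⁴ × 523×10³ m = 57.5 m/s:
V = [−fR + √((fR)² + 4 fR V_g)]/2 = [−57.5 + √(57.5² + 4×57.5×31)]/2 = 22.3 m/s
Subgeostrophic (V < V_g = 31 m/s), as expected around a low.

22 m/s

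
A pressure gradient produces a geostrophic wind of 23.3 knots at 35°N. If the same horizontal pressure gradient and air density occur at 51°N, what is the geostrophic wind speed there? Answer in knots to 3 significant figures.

17.2 knots

With the same pressure gradient and density, V_g ∝ 1/f ∝ 1/sin φ.
V₂ = V₁ · sin φ₁ / sin φ₂ = 23.3 × sin 35° / sin 51°
V₂ = 23.3 × 0.5736/0.7771 = 17.2 knots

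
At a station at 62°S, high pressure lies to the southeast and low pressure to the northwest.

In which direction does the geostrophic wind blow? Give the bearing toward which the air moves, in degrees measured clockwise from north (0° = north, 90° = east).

The pressure-gradient force points toward the northwest (bearing 315°).
Geostrophic balance: in the Southern Hemisphere the Coriolis force deflects motion to the left, so the geostrophic wind blows 90° to the left of the pressure-gradient force (low pressure on the right).
Rotating 315° by 90° counterclockwise gives 225° — the wind blows toward the southwest.

225°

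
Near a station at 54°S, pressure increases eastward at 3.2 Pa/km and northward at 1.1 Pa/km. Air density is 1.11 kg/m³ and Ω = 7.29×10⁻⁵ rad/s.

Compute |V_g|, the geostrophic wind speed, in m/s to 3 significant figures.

Coriolis parameter at 54°S:
f = 2Ω sin φ = 2 × 7.29×10⁻⁵ × sin 54° = 1.18×10⁻⁴ s⁻¹
In the Southern Hemisphere f is negative: f = −1.18×10⁻⁴ s⁻¹.
Component geostrophic relations (x east, y north):
u_g = −(1/(fρ)) ∂P/∂y,  v_g = (1/(fρ)) ∂P/∂x
u_g = −(1.1×10⁻³)/(−1.18×10⁻⁴ × 1.11) = 8.40 m/s;  v_g = (3.2×10⁻³)/(−1.18×10⁻⁴ × 1.11) = −24.4 m/s
|V_g| = √(u_g² + v_g²) = 25.8 m/s

25.8 m/s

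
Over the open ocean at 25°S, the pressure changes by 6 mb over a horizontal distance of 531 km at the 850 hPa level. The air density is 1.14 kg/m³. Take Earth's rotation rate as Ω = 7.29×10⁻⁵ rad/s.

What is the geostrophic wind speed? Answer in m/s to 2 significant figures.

16 m/s

Coriolis parameter at 25°S:
f = 2Ω sin φ = 2 × 7.29×10⁻⁵ × sin 25° = 6.16×10⁻⁵ s⁻¹
Pressure gradient: |∂P/∂n| = 600 Pa / 531000 m = 1.13×10⁻³ Pa/m
Geostrophic balance (pressure-gradient force = Coriolis force):
V_g = (1/(fρ)) |∂P/∂n| = 1.13×10⁻³ / (6.16×10⁻⁵ × 1.14) = 16.1 m/s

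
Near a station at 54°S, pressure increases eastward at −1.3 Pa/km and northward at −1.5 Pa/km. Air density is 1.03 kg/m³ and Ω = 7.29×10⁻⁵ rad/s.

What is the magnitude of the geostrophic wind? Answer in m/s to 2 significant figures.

16 m/s

Coriolis parameter at 54°S:
f = 2Ω sin φ = 2 × 7.29×10⁻⁵ × sin 54° = 1.18×10⁻⁴ s⁻¹
In the Southern Hemisphere f is negative: f = −1.18×10⁻⁴ s⁻¹.
Component geostrophic relations (x east, y north):
u_g = −(1/(fρ)) ∂P/∂y,  v_g = (1/(fρ)) ∂P/∂x
u_g = −(−1.5×10⁻³)/(−1.18×10⁻⁴ × 1.03) = −12.3 m/s;  v_g = (−1.3×10⁻³)/(−1.18×10⁻⁴ × 1.03) = 10.7 m/s
|V_g| = √(u_g² + v_g²) = 16.3 m/s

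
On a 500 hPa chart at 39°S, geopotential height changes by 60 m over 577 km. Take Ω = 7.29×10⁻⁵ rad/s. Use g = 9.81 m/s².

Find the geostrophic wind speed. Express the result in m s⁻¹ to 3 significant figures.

11.1 m s⁻¹

Coriolis parameter at 39°S:
f = 2Ω sin φ = 2 × 7.29×10⁻⁵ × sin 39° = 9.18×10⁻⁵ s⁻¹
Height gradient: |∂Z/∂n| = 60 m / 577000 m = 1.04×10⁻⁴
On a pressure surface, geostrophic balance gives V_g = (g/f)|∂Z/∂n|:
V_g = 9.81 × 1.04×10⁻⁴ / 9.18×10⁻⁵ = 11.1 m/s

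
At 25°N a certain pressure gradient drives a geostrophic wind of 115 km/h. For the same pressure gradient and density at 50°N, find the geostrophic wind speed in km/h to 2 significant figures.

With the same pressure gradient and density, V_g ∝ 1/f ∝ 1/sin φ.
V₂ = V₁ · sin φ₁ / sin φ₂ = 115 × sin 25° / sin 50°
V₂ = 115 × 0.4226/0.7660 = 63 km/h

63 km/h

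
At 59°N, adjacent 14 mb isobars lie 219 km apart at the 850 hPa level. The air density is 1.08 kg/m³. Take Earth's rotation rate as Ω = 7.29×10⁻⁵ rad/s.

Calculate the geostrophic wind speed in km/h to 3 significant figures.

171 km/h

Coriolis parameter at 59°N:
f = 2Ω sin φ = 2 × 7.29×10⁻⁵ × sin 59° = 1.25×10⁻⁴ s⁻¹
Pressure gradient: |∂P/∂n| = 1400 Pa / 219000 m = 6.39×10⁻³ Pa/m
Geostrophic balance (pressure-gradient force = Coriolis force):
V_g = (1/(fρ)) |∂P/∂n| = 6.39×10⁻³ / (1.25×10⁻⁴ × 1.08) = 47.4 m/s
Converting: 47.4 m/s × 3.6 = 171 km/h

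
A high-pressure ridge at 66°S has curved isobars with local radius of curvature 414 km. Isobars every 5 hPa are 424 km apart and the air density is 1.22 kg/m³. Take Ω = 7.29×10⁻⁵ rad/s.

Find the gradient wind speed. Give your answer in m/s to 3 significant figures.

Coriolis parameter at 66°S:
f = 2Ω sin φ = 2 × 7.29×10⁻⁵ × sin 66° = 1.33×10⁻⁴ s⁻¹
Pressure gradient: |∂P/∂n| = 500 Pa / 424000 m = 1.18×10⁻³ Pa/m
Geostrophic speed: V_g = |∂P/∂n|/(fρ) = 1.18×10⁻³/(1.33×10⁻⁴ × 1.22) = 7.26 m/s
Around a high, pressure-gradient force acts outward with centrifugal, so Coriolis balances both:
fV = (1/ρ)|∂P/∂n| + V²/R  →  V² − fR·V + fR·V_g = 0
With fR = 1.33×10⁻⁴ × 414×10³ m = 55.1 m/s:
V = [fR − √((fR)² − 4 fR V_g)]/2 = [55.1 − √(55.1² − 4×55.1×7.26)]/2 = 8.6 m/s
Supergeostrophic (V > V_g = 7.26 m/s), as expected around a high.

8.60 m/s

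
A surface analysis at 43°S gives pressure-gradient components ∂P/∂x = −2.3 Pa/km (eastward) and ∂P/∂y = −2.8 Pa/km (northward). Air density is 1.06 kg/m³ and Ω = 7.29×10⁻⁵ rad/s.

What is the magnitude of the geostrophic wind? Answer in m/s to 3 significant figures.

Coriolis parameter at 43°S:
f = 2Ω sin φ = 2 × 7.29×10⁻⁵ × sin 43° = 9.94×10⁻⁵ s⁻¹
In the Southern Hemisphere f is negative: f = −9.94×10⁻⁵ s⁻¹.
Component geostrophic relations (x east, y north):
u_g = −(1/(fρ)) ∂P/∂y,  v_g = (1/(fρ)) ∂P/∂x
u_g = −(−2.8×10⁻³)/(−9.94×10⁻⁵ × 1.06) = −26.6 m/s;  v_g = (−2.3×10⁻³)/(−9.94×10⁻⁵ × 1.06) = 21.8 m/s
|V_g| = √(u_g² + v_g²) = 34.4 m/s

34.4 m/s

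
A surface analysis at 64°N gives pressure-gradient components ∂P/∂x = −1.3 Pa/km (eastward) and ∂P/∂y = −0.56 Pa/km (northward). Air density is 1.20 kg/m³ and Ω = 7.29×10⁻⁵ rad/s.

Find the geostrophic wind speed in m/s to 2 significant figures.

9.0 m/s

Coriolis parameter at 64°N:
f = 2Ω sin φ = 2 × 7.29×10⁻⁵ × sin 64° = 1.31×10⁻⁴ s⁻¹
Component geostrophic relations (x east, y north):
u_g = −(1/(fρ)) ∂P/∂y,  v_g = (1/(fρ)) ∂P/∂x
u_g = −(−0.56×10⁻³)/(1.31×10⁻⁴ × 1.20) = 3.56 m/s;  v_g = (−1.3×10⁻³)/(1.31×10⁻⁴ × 1.20) = −8.27 m/s
|V_g| = √(u_g² + v_g²) = 9.00 m/s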